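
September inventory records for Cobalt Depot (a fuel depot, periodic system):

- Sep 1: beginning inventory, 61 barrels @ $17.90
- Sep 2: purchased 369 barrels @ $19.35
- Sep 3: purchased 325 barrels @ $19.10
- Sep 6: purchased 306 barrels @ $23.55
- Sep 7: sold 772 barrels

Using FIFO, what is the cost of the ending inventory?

Ending inventory = $6,805.95

Sep 7, 772 sold [FIFO — oldest first]: 61 @ $17.90 + 369 @ $19.35 + 325 @ $19.10 + 17 @ $23.55 = $14,839.90
Ending inventory: 289 @ $23.55 = $6,805.95
Check: goods available $21,645.85 = COGS $14,839.90 + ending $6,805.95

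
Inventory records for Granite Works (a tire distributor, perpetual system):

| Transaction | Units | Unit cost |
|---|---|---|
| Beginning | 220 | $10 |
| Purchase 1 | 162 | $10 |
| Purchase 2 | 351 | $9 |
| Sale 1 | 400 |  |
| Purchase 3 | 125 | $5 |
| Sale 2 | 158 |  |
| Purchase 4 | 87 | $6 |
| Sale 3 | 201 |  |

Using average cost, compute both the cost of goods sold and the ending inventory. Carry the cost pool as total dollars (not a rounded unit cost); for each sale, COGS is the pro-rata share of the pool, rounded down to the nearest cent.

After Beginning: 220 on hand, pool $2,200.00 (≈ $10.0000 each)
After Purchase 1: 382 on hand, pool $3,820.00 (≈ $10.0000 each)
After Purchase 2: 733 on hand, pool $6,979.00 (≈ $9.5211 each)
Sale 1, sell 400: 400/733 × $6,979.00 → $3,808.45
After Purchase 3: 458 on hand, pool $3,795.55 (≈ $8.2872 each)
Sale 2, sell 158: 158/458 × $3,795.55 → $1,309.38
After Purchase 4: 387 on hand, pool $3,008.17 (≈ $7.7730 each)
Sale 3, sell 201: 201/387 × $3,008.17 → $1,562.38
Total COGS = $3,808.45 + $1,309.38 + $1,562.38 = $6,680.21
Ending inventory (cost pool remaining) = $1,445.79

COGS = $6,680.21; ending inventory = $1,445.79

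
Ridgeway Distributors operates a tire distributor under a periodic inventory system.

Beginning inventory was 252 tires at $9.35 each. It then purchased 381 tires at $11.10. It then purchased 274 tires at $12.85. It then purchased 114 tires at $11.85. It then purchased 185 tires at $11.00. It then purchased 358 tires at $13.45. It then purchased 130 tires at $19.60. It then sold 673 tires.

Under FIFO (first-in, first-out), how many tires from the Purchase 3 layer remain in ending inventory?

Sale 1 (673) [FIFO — oldest first]: 252 @ $9.35 + 381 @ $11.10 + 40 @ $12.85 = $7,099.30
Ending inventory: 234 @ $12.85 + 114 @ $11.85 + 185 @ $11.00 + 358 @ $13.45 + 130 @ $19.60 = $13,755.90

114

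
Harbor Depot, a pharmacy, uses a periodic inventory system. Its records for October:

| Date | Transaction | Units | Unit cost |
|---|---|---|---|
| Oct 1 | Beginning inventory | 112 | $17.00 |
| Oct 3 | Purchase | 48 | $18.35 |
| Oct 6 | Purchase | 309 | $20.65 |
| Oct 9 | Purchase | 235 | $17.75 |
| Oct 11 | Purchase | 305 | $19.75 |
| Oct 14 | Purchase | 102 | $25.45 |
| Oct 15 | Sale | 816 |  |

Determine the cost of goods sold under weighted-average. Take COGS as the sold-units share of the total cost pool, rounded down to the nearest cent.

COGS = $16,126.50

Oct 15, sell 816: 816/1111 × $21,956.55 → $16,126.50
Ending inventory (cost pool remaining) = $5,830.05
Check: goods available $21,956.55 = COGS $16,126.50 + ending $5,830.05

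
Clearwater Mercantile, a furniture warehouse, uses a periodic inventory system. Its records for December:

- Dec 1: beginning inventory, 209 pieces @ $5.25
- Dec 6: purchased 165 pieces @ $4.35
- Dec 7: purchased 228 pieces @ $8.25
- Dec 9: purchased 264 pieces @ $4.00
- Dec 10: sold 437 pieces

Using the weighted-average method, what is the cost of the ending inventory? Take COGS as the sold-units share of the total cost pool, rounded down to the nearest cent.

Ending inventory = $2,354.06

Dec 10, sell 437: 437/866 × $4,752.00 → $2,397.94
Ending inventory (cost pool remaining) = $2,354.06
Check: goods available $4,752.00 = COGS $2,397.94 + ending $2,354.06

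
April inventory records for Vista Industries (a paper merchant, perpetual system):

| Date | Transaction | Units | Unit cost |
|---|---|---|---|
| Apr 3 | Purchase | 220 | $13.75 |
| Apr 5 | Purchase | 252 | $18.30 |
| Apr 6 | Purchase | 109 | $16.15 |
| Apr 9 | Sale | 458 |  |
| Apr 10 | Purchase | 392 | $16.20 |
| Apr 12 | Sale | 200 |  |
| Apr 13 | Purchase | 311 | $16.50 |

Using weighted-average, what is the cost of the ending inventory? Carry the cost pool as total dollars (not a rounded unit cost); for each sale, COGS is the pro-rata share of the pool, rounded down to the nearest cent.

Ending inventory = $10,232.54

After Apr 3: 220 on hand, pool $3,025.00 (≈ $13.7500 each)
After Apr 5: 472 on hand, pool $7,636.60 (≈ $16.1792 each)
After Apr 6: 581 on hand, pool $9,396.95 (≈ $16.1738 each)
Apr 9, sell 458: 458/581 × $9,396.95 → $7,407.57
After Apr 10: 515 on hand, pool $8,339.78 (≈ $16.1937 each)
Apr 12, sell 200: 200/515 × $8,339.78 → $3,238.74
After Apr 13: 626 on hand, pool $10,232.54 (≈ $16.3459 each)
Total COGS = $7,407.57 + $3,238.74 = $10,646.31
Ending inventory (cost pool remaining) = $10,232.54
Check: goods available $20,878.85 = COGS $10,646.31 + ending $10,232.54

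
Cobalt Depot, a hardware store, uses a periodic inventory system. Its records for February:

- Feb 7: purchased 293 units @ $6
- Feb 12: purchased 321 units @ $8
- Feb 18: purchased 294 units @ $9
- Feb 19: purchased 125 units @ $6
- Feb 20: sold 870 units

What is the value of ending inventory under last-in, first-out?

Feb 20, 870 sold [LIFO — newest first]: 125 @ $6 + 294 @ $9 + 321 @ $8 + 130 @ $6 = $6,744
Ending inventory: 163 @ $6 = $978

Ending inventory = $978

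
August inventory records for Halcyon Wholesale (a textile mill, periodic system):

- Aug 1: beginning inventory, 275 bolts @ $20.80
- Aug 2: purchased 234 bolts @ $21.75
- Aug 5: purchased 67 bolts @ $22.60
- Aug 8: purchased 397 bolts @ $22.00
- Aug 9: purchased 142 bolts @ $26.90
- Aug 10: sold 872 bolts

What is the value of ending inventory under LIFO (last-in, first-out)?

Aug 10, 872 sold [LIFO — newest first]: 142 @ $26.90 + 397 @ $22.00 + 67 @ $22.60 + 234 @ $21.75 + 32 @ $20.80 = $19,823.10
Ending inventory: 243 @ $20.80 = $5,054.40

Ending inventory = $5,054.40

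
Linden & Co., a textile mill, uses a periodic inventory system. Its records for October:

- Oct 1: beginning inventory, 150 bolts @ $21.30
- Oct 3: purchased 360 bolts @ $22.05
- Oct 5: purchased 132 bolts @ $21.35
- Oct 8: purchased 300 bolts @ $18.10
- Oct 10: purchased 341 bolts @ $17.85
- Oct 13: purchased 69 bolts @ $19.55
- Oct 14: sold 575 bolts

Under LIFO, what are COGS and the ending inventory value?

COGS = $10,422.30; ending inventory = $16,394.70

Oct 14, 575 sold [LIFO — newest first]: 69 @ $19.55 + 341 @ $17.85 + 165 @ $18.10 = $10,422.30
Ending inventory: 150 @ $21.30 + 360 @ $22.05 + 132 @ $21.35 + 135 @ $18.10 = $16,394.70
Check: goods available $26,817.00 = COGS $10,422.30 + ending $16,394.70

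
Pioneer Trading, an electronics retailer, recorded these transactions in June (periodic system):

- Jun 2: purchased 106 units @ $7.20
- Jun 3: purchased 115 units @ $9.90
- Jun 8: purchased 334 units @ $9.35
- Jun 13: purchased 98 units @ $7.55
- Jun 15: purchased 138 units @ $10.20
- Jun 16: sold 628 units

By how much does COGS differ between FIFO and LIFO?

$268.85

FIFO COGS: 106 @ $7.20 + 115 @ $9.90 + 334 @ $9.35 + 73 @ $7.55 = $5,575.75
LIFO COGS: 138 @ $10.20 + 98 @ $7.55 + 334 @ $9.35 + 58 @ $9.90 = $5,844.60
Difference = |$5,575.75 − $5,844.60| = $268.85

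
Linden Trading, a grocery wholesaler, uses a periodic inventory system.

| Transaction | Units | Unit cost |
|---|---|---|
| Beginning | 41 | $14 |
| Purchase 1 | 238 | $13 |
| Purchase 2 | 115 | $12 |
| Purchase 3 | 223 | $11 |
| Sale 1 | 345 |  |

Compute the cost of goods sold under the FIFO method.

Sale 1 (345) [FIFO — oldest first]: 41 @ $14 + 238 @ $13 + 66 @ $12 = $4,460
Ending inventory: 49 @ $12 + 223 @ $11 = $3,041

COGS = $4,460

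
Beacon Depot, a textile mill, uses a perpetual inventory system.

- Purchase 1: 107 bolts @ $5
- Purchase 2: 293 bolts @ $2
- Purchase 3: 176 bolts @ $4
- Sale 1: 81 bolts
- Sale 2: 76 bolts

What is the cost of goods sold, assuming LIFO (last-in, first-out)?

COGS = $628

Sale 1 (81) [LIFO — newest first]: 81 @ $4 = $324
Sale 2 (76) [LIFO — newest first]: 76 @ $4 = $304
Total COGS = $324 + $304 = $628
Ending inventory: 107 @ $5 + 293 @ $2 + 19 @ $4 = $1,197
Check: goods available $1,825 = COGS $628 + ending $1,197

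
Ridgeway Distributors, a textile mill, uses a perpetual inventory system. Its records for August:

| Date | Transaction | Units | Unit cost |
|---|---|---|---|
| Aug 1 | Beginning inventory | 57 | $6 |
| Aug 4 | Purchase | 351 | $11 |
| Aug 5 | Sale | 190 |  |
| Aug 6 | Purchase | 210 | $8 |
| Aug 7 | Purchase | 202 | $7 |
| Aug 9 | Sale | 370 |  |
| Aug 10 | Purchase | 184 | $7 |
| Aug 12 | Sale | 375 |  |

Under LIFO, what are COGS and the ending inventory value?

COGS = $8,111; ending inventory = $474

Aug 5, 190 sold [LIFO — newest first]: 190 @ $11 = $2,090
Aug 9, 370 sold [LIFO — newest first]: 202 @ $7 + 168 @ $8 = $2,758
Aug 12, 375 sold [LIFO — newest first]: 184 @ $7 + 42 @ $8 + 149 @ $11 = $3,263
Total COGS = $2,090 + $2,758 + $3,263 = $8,111
Ending inventory: 57 @ $6 + 12 @ $11 = $474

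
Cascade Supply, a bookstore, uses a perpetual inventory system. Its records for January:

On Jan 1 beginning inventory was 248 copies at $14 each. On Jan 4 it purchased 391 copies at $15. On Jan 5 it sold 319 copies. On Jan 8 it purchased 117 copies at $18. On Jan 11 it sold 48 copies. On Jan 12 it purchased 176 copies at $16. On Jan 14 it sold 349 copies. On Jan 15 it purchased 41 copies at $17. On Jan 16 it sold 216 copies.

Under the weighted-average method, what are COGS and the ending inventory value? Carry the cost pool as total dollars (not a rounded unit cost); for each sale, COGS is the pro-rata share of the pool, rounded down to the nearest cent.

After Jan 1: 248 on hand, pool $3,472.00 (≈ $14.0000 each)
After Jan 4: 639 on hand, pool $9,337.00 (≈ $14.6119 each)
Jan 5, sell 319: 319/639 × $9,337.00 → $4,661.19
After Jan 8: 437 on hand, pool $6,781.81 (≈ $15.5190 each)
Jan 11, sell 48: 48/437 × $6,781.81 → $744.91
After Jan 12: 565 on hand, pool $8,852.90 (≈ $15.6688 each)
Jan 14, sell 349: 349/565 × $8,852.90 → $5,468.42
After Jan 15: 257 on hand, pool $4,081.48 (≈ $15.8812 each)
Jan 16, sell 216: 216/257 × $4,081.48 → $3,430.34
Total COGS = $4,661.19 + $744.91 + $5,468.42 + $3,430.34 = $14,304.86
Ending inventory (cost pool remaining) = $651.14

COGS = $14,304.86; ending inventory = $651.14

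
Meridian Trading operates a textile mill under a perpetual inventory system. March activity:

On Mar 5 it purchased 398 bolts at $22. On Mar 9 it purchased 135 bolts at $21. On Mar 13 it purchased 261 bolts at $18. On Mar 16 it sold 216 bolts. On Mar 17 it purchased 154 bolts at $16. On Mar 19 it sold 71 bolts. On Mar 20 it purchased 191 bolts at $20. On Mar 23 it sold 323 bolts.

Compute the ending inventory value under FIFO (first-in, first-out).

Mar 16, 216 sold [FIFO — oldest first]: 216 @ $22 = $4,752
Mar 19, 71 sold [FIFO — oldest first]: 71 @ $22 = $1,562
Mar 23, 323 sold [FIFO — oldest first]: 111 @ $22 + 135 @ $21 + 77 @ $18 = $6,663
Total COGS = $4,752 + $1,562 + $6,663 = $12,977
Ending inventory: 184 @ $18 + 154 @ $16 + 191 @ $20 = $9,596

Ending inventory = $9,596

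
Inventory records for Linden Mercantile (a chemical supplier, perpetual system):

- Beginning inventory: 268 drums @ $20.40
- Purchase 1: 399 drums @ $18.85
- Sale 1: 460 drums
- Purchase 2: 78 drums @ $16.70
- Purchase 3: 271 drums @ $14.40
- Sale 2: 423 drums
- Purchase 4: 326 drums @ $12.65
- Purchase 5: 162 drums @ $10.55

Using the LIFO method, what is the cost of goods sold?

COGS = $15,480.15

Sale 1 (460) [LIFO — newest first]: 399 @ $18.85 + 61 @ $20.40 = $8,765.55
Sale 2 (423) [LIFO — newest first]: 271 @ $14.40 + 78 @ $16.70 + 74 @ $20.40 = $6,714.60
Total COGS = $8,765.55 + $6,714.60 = $15,480.15
Ending inventory: 133 @ $20.40 + 326 @ $12.65 + 162 @ $10.55 = $8,546.20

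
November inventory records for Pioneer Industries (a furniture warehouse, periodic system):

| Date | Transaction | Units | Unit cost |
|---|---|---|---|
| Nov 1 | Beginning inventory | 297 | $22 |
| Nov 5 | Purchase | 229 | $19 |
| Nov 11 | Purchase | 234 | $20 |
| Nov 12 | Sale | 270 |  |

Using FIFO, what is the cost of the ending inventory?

Ending inventory = $9,625

Nov 12, 270 sold [FIFO — oldest first]: 270 @ $22 = $5,940
Ending inventory: 27 @ $22 + 229 @ $19 + 234 @ $20 = $9,625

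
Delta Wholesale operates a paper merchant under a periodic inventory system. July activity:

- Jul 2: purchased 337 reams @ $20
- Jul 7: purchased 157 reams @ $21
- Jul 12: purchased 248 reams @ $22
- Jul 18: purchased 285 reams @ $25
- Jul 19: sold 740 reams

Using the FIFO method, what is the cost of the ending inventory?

Jul 19, 740 sold [FIFO — oldest first]: 337 @ $20 + 157 @ $21 + 246 @ $22 = $15,449
Ending inventory: 2 @ $22 + 285 @ $25 = $7,169

Ending inventory = $7,169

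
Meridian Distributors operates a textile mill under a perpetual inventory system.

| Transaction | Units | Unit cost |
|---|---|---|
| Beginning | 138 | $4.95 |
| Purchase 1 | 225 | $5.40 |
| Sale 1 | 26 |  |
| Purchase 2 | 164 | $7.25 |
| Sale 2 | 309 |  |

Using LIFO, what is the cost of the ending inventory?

Sale 1 (26) [LIFO — newest first]: 26 @ $5.40 = $140.40
Sale 2 (309) [LIFO — newest first]: 164 @ $7.25 + 145 @ $5.40 = $1,972.00
Total COGS = $140.40 + $1,972.00 = $2,112.40
Ending inventory: 138 @ $4.95 + 54 @ $5.40 = $974.70
Check: goods available $3,087.10 = COGS $2,112.40 + ending $974.70

Ending inventory = $974.70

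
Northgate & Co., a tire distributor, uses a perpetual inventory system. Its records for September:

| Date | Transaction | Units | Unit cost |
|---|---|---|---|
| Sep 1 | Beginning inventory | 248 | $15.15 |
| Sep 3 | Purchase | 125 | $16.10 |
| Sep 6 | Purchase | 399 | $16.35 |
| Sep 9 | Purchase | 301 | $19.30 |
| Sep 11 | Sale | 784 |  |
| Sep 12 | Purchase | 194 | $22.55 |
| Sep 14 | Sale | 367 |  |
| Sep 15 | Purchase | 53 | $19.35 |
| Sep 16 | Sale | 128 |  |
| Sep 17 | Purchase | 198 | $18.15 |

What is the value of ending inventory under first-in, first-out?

Sep 11, 784 sold [FIFO — oldest first]: 248 @ $15.15 + 125 @ $16.10 + 399 @ $16.35 + 12 @ $19.30 = $12,524.95
Sep 14, 367 sold [FIFO — oldest first]: 289 @ $19.30 + 78 @ $22.55 = $7,336.60
Sep 16, 128 sold [FIFO — oldest first]: 116 @ $22.55 + 12 @ $19.35 = $2,848.00
Total COGS = $12,524.95 + $7,336.60 + $2,848.00 = $22,709.55
Ending inventory: 41 @ $19.35 + 198 @ $18.15 = $4,387.05

Ending inventory = $4,387.05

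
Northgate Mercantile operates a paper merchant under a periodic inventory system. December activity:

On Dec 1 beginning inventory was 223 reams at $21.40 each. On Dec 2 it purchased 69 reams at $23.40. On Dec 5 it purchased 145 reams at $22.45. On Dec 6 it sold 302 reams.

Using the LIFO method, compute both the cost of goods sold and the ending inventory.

Dec 6, 302 sold [LIFO — newest first]: 145 @ $22.45 + 69 @ $23.40 + 88 @ $21.40 = $6,753.05
Ending inventory: 135 @ $21.40 = $2,889.00
Check: goods available $9,642.05 = COGS $6,753.05 + ending $2,889.00

COGS = $6,753.05; ending inventory = $2,889.00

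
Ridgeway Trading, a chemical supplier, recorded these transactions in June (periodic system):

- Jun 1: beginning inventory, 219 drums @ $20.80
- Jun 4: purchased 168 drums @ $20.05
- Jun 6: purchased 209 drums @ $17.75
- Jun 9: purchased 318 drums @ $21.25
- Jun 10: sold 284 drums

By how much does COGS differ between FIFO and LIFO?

FIFO COGS: 219 @ $20.80 + 65 @ $20.05 = $5,858.45
LIFO COGS: 284 @ $21.25 = $6,035.00
Difference = |$5,858.45 − $6,035.00| = $176.55

$176.55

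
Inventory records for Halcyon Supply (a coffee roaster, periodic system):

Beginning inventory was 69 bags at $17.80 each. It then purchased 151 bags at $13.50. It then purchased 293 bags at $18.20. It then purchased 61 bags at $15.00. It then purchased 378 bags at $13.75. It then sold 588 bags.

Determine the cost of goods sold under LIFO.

COGS = $8,824.30

Sale 1 (588) [LIFO — newest first]: 378 @ $13.75 + 61 @ $15.00 + 149 @ $18.20 = $8,824.30
Ending inventory: 69 @ $17.80 + 151 @ $13.50 + 144 @ $18.20 = $5,887.50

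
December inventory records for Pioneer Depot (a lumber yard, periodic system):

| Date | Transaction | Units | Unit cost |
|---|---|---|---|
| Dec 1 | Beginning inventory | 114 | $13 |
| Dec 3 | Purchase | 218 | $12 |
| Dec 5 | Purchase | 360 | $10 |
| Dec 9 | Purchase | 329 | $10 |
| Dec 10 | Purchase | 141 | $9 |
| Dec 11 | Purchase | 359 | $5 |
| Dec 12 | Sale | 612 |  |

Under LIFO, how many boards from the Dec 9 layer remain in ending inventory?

Dec 12, 612 sold [LIFO — newest first]: 359 @ $5 + 141 @ $9 + 112 @ $10 = $4,184
Ending inventory: 114 @ $13 + 218 @ $12 + 360 @ $10 + 217 @ $10 = $9,868
Check: goods available $14,052 = COGS $4,184 + ending $9,868

217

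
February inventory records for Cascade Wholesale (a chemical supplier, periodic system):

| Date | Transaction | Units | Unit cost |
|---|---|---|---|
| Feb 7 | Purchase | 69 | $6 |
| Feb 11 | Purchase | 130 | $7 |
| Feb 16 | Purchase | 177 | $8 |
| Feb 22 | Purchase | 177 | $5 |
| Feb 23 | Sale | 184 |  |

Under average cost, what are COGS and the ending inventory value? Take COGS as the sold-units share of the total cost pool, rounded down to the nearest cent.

Feb 23, sell 184: 184/553 × $3,625.00 → $1,206.14
Ending inventory (cost pool remaining) = $2,418.86

COGS = $1,206.14; ending inventory = $2,418.86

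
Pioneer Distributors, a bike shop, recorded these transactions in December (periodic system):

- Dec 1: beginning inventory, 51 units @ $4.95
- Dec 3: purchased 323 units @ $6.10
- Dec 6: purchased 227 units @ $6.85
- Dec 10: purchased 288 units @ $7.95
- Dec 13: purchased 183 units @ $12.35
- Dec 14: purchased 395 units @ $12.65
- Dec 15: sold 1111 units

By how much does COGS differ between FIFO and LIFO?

FIFO COGS: 51 @ $4.95 + 323 @ $6.10 + 227 @ $6.85 + 288 @ $7.95 + 183 @ $12.35 + 39 @ $12.65 = $8,820.70
LIFO COGS: 395 @ $12.65 + 183 @ $12.35 + 288 @ $7.95 + 227 @ $6.85 + 18 @ $6.10 = $11,211.15
Difference = |$8,820.70 − $11,211.15| = $2,390.45

$2,390.45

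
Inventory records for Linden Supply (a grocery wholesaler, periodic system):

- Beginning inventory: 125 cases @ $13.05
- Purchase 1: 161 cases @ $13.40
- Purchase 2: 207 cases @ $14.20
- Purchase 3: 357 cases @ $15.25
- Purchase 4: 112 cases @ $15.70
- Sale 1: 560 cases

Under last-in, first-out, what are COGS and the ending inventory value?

Sale 1 (560) [LIFO — newest first]: 112 @ $15.70 + 357 @ $15.25 + 91 @ $14.20 = $8,494.85
Ending inventory: 125 @ $13.05 + 161 @ $13.40 + 116 @ $14.20 = $5,435.85

COGS = $8,494.85; ending inventory = $5,435.85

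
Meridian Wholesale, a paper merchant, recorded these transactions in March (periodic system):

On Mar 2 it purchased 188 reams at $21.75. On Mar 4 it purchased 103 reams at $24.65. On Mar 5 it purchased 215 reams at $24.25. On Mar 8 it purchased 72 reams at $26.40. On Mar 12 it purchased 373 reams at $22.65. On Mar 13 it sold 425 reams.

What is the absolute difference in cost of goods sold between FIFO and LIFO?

$56.20

FIFO COGS: 188 @ $21.75 + 103 @ $24.65 + 134 @ $24.25 = $9,877.45
LIFO COGS: 373 @ $22.65 + 52 @ $26.40 = $9,821.25
Difference = |$9,877.45 − $9,821.25| = $56.20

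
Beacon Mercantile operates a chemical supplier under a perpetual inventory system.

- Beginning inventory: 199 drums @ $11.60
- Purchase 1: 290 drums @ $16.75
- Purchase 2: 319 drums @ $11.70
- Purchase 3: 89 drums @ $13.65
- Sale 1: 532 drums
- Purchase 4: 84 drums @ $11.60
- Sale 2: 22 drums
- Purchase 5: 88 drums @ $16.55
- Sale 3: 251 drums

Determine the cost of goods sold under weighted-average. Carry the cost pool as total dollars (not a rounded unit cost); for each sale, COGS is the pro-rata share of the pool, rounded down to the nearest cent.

COGS = $10,919.36

After Beginning: 199 on hand, pool $2,308.40 (≈ $11.6000 each)
After Purchase 1: 489 on hand, pool $7,165.90 (≈ $14.6542 each)
After Purchase 2: 808 on hand, pool $10,898.20 (≈ $13.4879 each)
After Purchase 3: 897 on hand, pool $12,113.05 (≈ $13.5040 each)
Sale 1, sell 532: 532/897 × $12,113.05 → $7,184.10
After Purchase 4: 449 on hand, pool $5,903.35 (≈ $13.1478 each)
Sale 2, sell 22: 22/449 × $5,903.35 → $289.25
After Purchase 5: 515 on hand, pool $7,070.50 (≈ $13.7291 each)
Sale 3, sell 251: 251/515 × $7,070.50 → $3,446.01
Total COGS = $7,184.10 + $289.25 + $3,446.01 = $10,919.36
Ending inventory (cost pool remaining) = $3,624.49
Check: goods available $14,543.85 = COGS $10,919.36 + ending $3,624.49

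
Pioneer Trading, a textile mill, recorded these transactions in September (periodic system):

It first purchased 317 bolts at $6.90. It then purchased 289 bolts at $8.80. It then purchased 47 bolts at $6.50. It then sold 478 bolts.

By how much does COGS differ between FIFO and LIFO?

FIFO COGS: 317 @ $6.90 + 161 @ $8.80 = $3,604.10
LIFO COGS: 47 @ $6.50 + 289 @ $8.80 + 142 @ $6.90 = $3,828.50
Difference = |$3,604.10 − $3,828.50| = $224.40

$224.40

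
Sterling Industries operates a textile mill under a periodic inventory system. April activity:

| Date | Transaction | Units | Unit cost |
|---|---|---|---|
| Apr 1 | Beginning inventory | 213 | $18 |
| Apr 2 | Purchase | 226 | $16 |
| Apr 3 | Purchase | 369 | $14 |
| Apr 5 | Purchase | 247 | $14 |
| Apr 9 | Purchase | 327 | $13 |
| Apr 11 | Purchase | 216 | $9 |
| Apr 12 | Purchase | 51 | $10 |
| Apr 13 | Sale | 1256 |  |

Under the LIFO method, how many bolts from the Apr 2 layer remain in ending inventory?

180

Apr 13, 1256 sold [LIFO — newest first]: 51 @ $10 + 216 @ $9 + 327 @ $13 + 247 @ $14 + 369 @ $14 + 46 @ $16 = $16,065
Ending inventory: 213 @ $18 + 180 @ $16 = $6,714
Check: goods available $22,779 = COGS $16,065 + ending $6,714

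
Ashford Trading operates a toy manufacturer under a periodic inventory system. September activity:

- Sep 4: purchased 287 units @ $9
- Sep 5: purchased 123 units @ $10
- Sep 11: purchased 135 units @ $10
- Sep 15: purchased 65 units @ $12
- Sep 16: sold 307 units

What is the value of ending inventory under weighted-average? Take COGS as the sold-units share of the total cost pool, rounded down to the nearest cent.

Sep 16, sell 307: 307/610 × $5,943.00 → $2,990.98
Ending inventory (cost pool remaining) = $2,952.02
Check: goods available $5,943.00 = COGS $2,990.98 + ending $2,952.02

Ending inventory = $2,952.02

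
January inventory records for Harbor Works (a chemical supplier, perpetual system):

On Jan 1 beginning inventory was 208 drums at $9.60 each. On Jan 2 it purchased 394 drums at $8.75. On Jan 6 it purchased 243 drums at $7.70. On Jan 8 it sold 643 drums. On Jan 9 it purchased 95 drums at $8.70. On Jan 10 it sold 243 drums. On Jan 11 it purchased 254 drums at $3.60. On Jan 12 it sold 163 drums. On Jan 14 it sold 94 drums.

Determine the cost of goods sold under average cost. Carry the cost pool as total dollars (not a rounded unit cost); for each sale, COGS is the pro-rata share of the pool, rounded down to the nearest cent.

After Jan 1: 208 on hand, pool $1,996.80 (≈ $9.6000 each)
After Jan 2: 602 on hand, pool $5,444.30 (≈ $9.0437 each)
After Jan 6: 845 on hand, pool $7,315.40 (≈ $8.6573 each)
Jan 8, sell 643: 643/845 × $7,315.40 → $5,566.62
After Jan 9: 297 on hand, pool $2,575.28 (≈ $8.6710 each)
Jan 10, sell 243: 243/297 × $2,575.28 → $2,107.04
After Jan 11: 308 on hand, pool $1,382.64 (≈ $4.4891 each)
Jan 12, sell 163: 163/308 × $1,382.64 → $731.72
Jan 14, sell 94: 94/145 × $650.92 → $421.97
Total COGS = $5,566.62 + $2,107.04 + $731.72 + $421.97 = $8,827.35
Ending inventory (cost pool remaining) = $228.95
Check: goods available $9,056.30 = COGS $8,827.35 + ending $228.95

COGS = $8,827.35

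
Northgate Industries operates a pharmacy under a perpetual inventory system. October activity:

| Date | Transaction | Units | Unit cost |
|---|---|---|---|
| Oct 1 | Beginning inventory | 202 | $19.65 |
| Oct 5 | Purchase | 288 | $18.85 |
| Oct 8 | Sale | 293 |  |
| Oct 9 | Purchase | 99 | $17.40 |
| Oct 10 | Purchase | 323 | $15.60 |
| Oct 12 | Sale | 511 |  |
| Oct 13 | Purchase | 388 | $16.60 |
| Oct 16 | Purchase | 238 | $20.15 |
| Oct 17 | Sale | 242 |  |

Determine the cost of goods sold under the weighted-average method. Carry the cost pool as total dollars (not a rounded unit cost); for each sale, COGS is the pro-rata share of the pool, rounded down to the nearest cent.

COGS = $18,631.53

After Oct 1: 202 on hand, pool $3,969.30 (≈ $19.6500 each)
After Oct 5: 490 on hand, pool $9,398.10 (≈ $19.1798 each)
Oct 8, sell 293: 293/490 × $9,398.10 → $5,619.68
After Oct 9: 296 on hand, pool $5,501.02 (≈ $18.5845 each)
After Oct 10: 619 on hand, pool $10,539.82 (≈ $17.0272 each)
Oct 12, sell 511: 511/619 × $10,539.82 → $8,700.88
After Oct 13: 496 on hand, pool $8,279.74 (≈ $16.6930 each)
After Oct 16: 734 on hand, pool $13,075.44 (≈ $17.8140 each)
Oct 17, sell 242: 242/734 × $13,075.44 → $4,310.97
Total COGS = $5,619.68 + $8,700.88 + $4,310.97 = $18,631.53
Ending inventory (cost pool remaining) = $8,764.47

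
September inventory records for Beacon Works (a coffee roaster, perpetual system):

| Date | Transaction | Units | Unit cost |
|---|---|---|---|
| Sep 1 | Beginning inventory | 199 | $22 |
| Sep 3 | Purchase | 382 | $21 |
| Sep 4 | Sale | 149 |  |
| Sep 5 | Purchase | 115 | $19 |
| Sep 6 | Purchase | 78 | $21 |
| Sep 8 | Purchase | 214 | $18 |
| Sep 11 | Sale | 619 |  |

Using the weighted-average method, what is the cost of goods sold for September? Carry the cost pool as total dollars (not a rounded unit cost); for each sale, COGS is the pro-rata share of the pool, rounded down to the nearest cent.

After Sep 1: 199 on hand, pool $4,378.00 (≈ $22.0000 each)
After Sep 3: 581 on hand, pool $12,400.00 (≈ $21.3425 each)
Sep 4, sell 149: 149/581 × $12,400.00 → $3,180.03
After Sep 5: 547 on hand, pool $11,404.97 (≈ $20.8500 each)
After Sep 6: 625 on hand, pool $13,042.97 (≈ $20.8688 each)
After Sep 8: 839 on hand, pool $16,894.97 (≈ $20.1370 each)
Sep 11, sell 619: 619/839 × $16,894.97 → $12,464.82
Total COGS = $3,180.03 + $12,464.82 = $15,644.85
Ending inventory (cost pool remaining) = $4,430.15

COGS = $15,644.85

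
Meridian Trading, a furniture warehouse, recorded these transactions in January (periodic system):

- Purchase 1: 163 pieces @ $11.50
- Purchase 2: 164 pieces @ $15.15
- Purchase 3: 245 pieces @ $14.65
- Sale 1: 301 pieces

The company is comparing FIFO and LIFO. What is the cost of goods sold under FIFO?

FIFO COGS: 163 @ $11.50 + 138 @ $15.15 = $3,965.20
LIFO COGS: 245 @ $14.65 + 56 @ $15.15 = $4,437.65

COGS = $3,965.20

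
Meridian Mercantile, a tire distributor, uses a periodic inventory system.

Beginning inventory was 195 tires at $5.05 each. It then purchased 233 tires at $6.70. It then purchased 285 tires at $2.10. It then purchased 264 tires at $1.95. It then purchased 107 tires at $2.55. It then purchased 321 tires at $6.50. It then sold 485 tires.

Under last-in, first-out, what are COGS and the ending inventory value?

COGS = $2,470.50; ending inventory = $3,548.00

Sale 1 (485) [LIFO — newest first]: 321 @ $6.50 + 107 @ $2.55 + 57 @ $1.95 = $2,470.50
Ending inventory: 195 @ $5.05 + 233 @ $6.70 + 285 @ $2.10 + 207 @ $1.95 = $3,548.00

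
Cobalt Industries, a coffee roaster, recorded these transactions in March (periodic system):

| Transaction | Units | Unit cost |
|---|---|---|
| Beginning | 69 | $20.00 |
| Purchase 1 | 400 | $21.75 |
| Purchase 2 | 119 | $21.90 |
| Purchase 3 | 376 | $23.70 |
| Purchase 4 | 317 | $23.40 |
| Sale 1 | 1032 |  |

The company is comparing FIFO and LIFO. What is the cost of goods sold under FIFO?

COGS = $23,188.50

FIFO COGS: 69 @ $20.00 + 400 @ $21.75 + 119 @ $21.90 + 376 @ $23.70 + 68 @ $23.40 = $23,188.50
LIFO COGS: 317 @ $23.40 + 376 @ $23.70 + 119 @ $21.90 + 220 @ $21.75 = $23,720.10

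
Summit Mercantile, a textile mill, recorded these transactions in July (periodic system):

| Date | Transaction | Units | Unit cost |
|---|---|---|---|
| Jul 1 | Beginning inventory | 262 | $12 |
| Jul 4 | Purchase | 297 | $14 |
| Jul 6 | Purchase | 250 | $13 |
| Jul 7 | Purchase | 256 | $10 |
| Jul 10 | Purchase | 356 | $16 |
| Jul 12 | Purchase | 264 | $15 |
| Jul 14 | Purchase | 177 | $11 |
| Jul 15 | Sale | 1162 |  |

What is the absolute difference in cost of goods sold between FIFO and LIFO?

$916

FIFO COGS: 262 @ $12 + 297 @ $14 + 250 @ $13 + 256 @ $10 + 97 @ $16 = $14,664
LIFO COGS: 177 @ $11 + 264 @ $15 + 356 @ $16 + 256 @ $10 + 109 @ $13 = $15,580
Difference = |$14,664 − $15,580| = $916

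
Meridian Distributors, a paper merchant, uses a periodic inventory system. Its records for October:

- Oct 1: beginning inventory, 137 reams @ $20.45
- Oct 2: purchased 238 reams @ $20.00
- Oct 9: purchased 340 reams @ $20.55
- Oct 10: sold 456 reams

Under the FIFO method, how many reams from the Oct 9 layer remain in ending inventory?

Oct 10, 456 sold [FIFO — oldest first]: 137 @ $20.45 + 238 @ $20.00 + 81 @ $20.55 = $9,226.20
Ending inventory: 259 @ $20.55 = $5,322.45

259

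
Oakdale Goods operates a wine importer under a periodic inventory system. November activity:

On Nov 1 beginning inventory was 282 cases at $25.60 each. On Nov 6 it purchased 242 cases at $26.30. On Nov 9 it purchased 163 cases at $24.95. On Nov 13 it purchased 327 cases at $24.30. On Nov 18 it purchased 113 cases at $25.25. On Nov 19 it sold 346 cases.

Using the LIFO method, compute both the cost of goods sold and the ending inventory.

COGS = $8,515.15; ending inventory = $19,934.85

Nov 19, 346 sold [LIFO — newest first]: 113 @ $25.25 + 233 @ $24.30 = $8,515.15
Ending inventory: 282 @ $25.60 + 242 @ $26.30 + 163 @ $24.95 + 94 @ $24.30 = $19,934.85
Check: goods available $28,450.00 = COGS $8,515.15 + ending $19,934.85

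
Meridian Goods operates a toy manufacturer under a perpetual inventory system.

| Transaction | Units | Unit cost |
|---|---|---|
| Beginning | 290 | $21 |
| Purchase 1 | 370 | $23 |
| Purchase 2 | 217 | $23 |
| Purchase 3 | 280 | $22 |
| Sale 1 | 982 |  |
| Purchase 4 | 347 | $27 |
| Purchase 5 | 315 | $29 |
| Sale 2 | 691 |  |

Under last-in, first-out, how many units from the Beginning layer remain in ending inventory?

Sale 1 (982) [LIFO — newest first]: 280 @ $22 + 217 @ $23 + 370 @ $23 + 115 @ $21 = $22,076
Sale 2 (691) [LIFO — newest first]: 315 @ $29 + 347 @ $27 + 29 @ $21 = $19,113
Total COGS = $22,076 + $19,113 = $41,189
Ending inventory: 146 @ $21 = $3,066

146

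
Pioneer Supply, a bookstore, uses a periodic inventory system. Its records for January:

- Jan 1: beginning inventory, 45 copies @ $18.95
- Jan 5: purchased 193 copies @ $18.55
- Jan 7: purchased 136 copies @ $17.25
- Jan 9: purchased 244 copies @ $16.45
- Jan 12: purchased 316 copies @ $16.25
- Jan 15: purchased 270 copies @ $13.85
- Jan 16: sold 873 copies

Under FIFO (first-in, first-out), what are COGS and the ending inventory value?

Jan 16, 873 sold [FIFO — oldest first]: 45 @ $18.95 + 193 @ $18.55 + 136 @ $17.25 + 244 @ $16.45 + 255 @ $16.25 = $14,936.45
Ending inventory: 61 @ $16.25 + 270 @ $13.85 = $4,730.75

COGS = $14,936.45; ending inventory = $4,730.75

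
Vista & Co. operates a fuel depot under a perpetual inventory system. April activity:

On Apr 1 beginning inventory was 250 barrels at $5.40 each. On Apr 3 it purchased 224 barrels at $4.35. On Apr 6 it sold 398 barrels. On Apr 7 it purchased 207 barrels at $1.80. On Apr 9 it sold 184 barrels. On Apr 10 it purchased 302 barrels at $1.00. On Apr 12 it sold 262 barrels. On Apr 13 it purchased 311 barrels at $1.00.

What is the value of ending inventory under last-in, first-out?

Ending inventory = $802.80

Apr 6, 398 sold [LIFO — newest first]: 224 @ $4.35 + 174 @ $5.40 = $1,914.00
Apr 9, 184 sold [LIFO — newest first]: 184 @ $1.80 = $331.20
Apr 12, 262 sold [LIFO — newest first]: 262 @ $1.00 = $262.00
Total COGS = $1,914.00 + $331.20 + $262.00 = $2,507.20
Ending inventory: 76 @ $5.40 + 23 @ $1.80 + 40 @ $1.00 + 311 @ $1.00 = $802.80
Check: goods available $3,310.00 = COGS $2,507.20 + ending $802.80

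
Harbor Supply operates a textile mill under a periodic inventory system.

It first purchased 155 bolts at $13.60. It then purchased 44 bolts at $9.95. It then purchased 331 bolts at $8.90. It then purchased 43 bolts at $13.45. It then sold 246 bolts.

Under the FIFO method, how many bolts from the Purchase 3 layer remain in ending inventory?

Sale 1 (246) [FIFO — oldest first]: 155 @ $13.60 + 44 @ $9.95 + 47 @ $8.90 = $2,964.10
Ending inventory: 284 @ $8.90 + 43 @ $13.45 = $3,105.95

284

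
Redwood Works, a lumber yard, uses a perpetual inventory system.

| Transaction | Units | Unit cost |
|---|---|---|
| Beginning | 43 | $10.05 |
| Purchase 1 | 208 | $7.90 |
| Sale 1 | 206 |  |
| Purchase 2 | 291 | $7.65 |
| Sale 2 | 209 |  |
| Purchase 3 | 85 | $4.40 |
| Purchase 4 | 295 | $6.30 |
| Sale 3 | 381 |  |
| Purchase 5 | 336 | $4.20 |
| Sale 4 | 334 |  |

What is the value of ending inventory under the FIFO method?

Sale 1 (206) [FIFO — oldest first]: 43 @ $10.05 + 163 @ $7.90 = $1,719.85
Sale 2 (209) [FIFO — oldest first]: 45 @ $7.90 + 164 @ $7.65 = $1,610.10
Sale 3 (381) [FIFO — oldest first]: 127 @ $7.65 + 85 @ $4.40 + 169 @ $6.30 = $2,410.25
Sale 4 (334) [FIFO — oldest first]: 126 @ $6.30 + 208 @ $4.20 = $1,667.40
Total COGS = $1,719.85 + $1,610.10 + $2,410.25 + $1,667.40 = $7,407.60
Ending inventory: 128 @ $4.20 = $537.60

Ending inventory = $537.60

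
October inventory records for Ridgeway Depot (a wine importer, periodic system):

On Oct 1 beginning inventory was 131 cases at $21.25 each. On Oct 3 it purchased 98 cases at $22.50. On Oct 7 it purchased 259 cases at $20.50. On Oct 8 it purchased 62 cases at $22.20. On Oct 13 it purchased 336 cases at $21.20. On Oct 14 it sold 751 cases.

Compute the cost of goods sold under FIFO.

COGS = $15,935.85

Oct 14, 751 sold [FIFO — oldest first]: 131 @ $21.25 + 98 @ $22.50 + 259 @ $20.50 + 62 @ $22.20 + 201 @ $21.20 = $15,935.85
Ending inventory: 135 @ $21.20 = $2,862.00
Check: goods available $18,797.85 = COGS $15,935.85 + ending $2,862.00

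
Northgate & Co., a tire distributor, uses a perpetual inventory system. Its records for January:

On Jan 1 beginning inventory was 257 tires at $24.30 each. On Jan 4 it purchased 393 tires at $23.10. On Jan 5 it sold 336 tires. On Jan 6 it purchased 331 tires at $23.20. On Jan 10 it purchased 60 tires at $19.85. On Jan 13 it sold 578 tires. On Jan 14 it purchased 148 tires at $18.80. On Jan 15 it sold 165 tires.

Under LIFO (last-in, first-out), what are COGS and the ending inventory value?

Jan 5, 336 sold [LIFO — newest first]: 336 @ $23.10 = $7,761.60
Jan 13, 578 sold [LIFO — newest first]: 60 @ $19.85 + 331 @ $23.20 + 57 @ $23.10 + 130 @ $24.30 = $13,345.90
Jan 15, 165 sold [LIFO — newest first]: 148 @ $18.80 + 17 @ $24.30 = $3,195.50
Total COGS = $7,761.60 + $13,345.90 + $3,195.50 = $24,303.00
Ending inventory: 110 @ $24.30 = $2,673.00

COGS = $24,303.00; ending inventory = $2,673.00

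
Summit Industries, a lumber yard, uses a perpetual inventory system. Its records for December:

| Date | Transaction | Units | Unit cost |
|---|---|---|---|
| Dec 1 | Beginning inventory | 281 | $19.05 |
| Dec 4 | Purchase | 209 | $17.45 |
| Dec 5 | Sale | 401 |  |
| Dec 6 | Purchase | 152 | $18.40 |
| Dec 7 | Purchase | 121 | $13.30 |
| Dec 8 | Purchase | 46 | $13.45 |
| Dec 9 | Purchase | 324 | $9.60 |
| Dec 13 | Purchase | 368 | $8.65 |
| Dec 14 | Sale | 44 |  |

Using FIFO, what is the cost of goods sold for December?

Dec 5, 401 sold [FIFO — oldest first]: 281 @ $19.05 + 120 @ $17.45 = $7,447.05
Dec 14, 44 sold [FIFO — oldest first]: 44 @ $17.45 = $767.80
Total COGS = $7,447.05 + $767.80 = $8,214.85
Ending inventory: 45 @ $17.45 + 152 @ $18.40 + 121 @ $13.30 + 46 @ $13.45 + 324 @ $9.60 + 368 @ $8.65 = $12,103.65
Check: goods available $20,318.50 = COGS $8,214.85 + ending $12,103.65

COGS = $8,214.85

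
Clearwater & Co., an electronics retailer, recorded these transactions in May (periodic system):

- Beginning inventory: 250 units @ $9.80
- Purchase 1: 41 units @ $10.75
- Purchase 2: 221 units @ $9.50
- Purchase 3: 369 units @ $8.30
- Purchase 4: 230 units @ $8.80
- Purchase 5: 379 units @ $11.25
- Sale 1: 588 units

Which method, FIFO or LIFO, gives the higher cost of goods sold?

FIFO COGS: 250 @ $9.80 + 41 @ $10.75 + 221 @ $9.50 + 76 @ $8.30 = $5,621.05
LIFO COGS: 379 @ $11.25 + 209 @ $8.80 = $6,102.95

LIFO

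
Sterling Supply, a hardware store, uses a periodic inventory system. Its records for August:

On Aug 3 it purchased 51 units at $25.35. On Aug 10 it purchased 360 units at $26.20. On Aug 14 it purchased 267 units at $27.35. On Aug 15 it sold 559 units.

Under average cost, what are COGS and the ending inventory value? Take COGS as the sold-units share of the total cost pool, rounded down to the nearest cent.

Aug 15, sell 559: 559/678 × $18,027.30 → $14,863.21
Ending inventory (cost pool remaining) = $3,164.09

COGS = $14,863.21; ending inventory = $3,164.09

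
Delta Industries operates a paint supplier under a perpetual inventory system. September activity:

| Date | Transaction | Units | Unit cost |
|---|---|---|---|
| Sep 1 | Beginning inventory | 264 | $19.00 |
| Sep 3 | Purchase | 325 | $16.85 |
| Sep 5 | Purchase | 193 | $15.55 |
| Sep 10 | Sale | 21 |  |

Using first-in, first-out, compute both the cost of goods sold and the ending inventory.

COGS = $399.00; ending inventory = $13,094.40

Sep 10, 21 sold [FIFO — oldest first]: 21 @ $19.00 = $399.00
Ending inventory: 243 @ $19.00 + 325 @ $16.85 + 193 @ $15.55 = $13,094.40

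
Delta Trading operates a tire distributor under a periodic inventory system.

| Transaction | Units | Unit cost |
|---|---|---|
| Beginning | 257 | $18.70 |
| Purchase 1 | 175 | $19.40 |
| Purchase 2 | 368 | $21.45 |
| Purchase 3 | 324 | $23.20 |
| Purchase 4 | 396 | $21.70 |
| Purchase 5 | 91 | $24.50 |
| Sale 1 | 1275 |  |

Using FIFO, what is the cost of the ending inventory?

Sale 1 (1275) [FIFO — oldest first]: 257 @ $18.70 + 175 @ $19.40 + 368 @ $21.45 + 324 @ $23.20 + 151 @ $21.70 = $26,888.00
Ending inventory: 245 @ $21.70 + 91 @ $24.50 = $7,546.00
Check: goods available $34,434.00 = COGS $26,888.00 + ending $7,546.00

Ending inventory = $7,546.00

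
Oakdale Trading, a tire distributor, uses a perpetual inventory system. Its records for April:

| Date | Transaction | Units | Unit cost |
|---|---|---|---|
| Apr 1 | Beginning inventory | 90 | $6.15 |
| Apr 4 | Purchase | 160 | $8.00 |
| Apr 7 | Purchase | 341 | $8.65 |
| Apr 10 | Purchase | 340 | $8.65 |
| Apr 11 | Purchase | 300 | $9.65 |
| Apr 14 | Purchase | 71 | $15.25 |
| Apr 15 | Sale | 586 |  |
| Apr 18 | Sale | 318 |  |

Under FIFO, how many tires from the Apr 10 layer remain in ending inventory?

Apr 15, 586 sold [FIFO — oldest first]: 90 @ $6.15 + 160 @ $8.00 + 336 @ $8.65 = $4,739.90
Apr 18, 318 sold [FIFO — oldest first]: 5 @ $8.65 + 313 @ $8.65 = $2,750.70
Total COGS = $4,739.90 + $2,750.70 = $7,490.60
Ending inventory: 27 @ $8.65 + 300 @ $9.65 + 71 @ $15.25 = $4,211.30

27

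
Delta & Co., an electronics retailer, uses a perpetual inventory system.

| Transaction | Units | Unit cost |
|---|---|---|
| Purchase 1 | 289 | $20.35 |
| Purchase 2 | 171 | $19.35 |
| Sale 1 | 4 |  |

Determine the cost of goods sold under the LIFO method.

Sale 1 (4) [LIFO — newest first]: 4 @ $19.35 = $77.40
Ending inventory: 289 @ $20.35 + 167 @ $19.35 = $9,112.60
Check: goods available $9,190.00 = COGS $77.40 + ending $9,112.60

COGS = $77.40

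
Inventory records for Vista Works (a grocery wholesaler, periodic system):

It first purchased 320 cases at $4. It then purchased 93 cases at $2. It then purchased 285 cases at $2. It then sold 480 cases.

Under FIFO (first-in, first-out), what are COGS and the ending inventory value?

Sale 1 (480) [FIFO — oldest first]: 320 @ $4 + 93 @ $2 + 67 @ $2 = $1,600
Ending inventory: 218 @ $2 = $436

COGS = $1,600; ending inventory = $436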